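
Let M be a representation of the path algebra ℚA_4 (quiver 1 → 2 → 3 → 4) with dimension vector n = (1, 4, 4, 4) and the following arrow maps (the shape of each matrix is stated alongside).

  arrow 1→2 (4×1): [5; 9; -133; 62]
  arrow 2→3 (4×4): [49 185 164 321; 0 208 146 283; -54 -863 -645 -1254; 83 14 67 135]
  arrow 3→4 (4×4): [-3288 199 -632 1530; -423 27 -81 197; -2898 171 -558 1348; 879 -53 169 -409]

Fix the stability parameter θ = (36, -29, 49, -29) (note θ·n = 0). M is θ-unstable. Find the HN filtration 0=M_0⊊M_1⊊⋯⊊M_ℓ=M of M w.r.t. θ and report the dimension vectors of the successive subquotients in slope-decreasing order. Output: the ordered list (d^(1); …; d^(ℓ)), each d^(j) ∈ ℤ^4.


Barcode: M ≅ I[1,2], I[2,3], I[2,4]^2, I[3,3], I[4,4]^2. HN layers by μ_θ (4 steps, strictly decreasing):
  μ^(1)=49; μ^(2)=10; μ^(3)=7/2; μ^(4)=-29

((0, 0, 2, 0); (0, 0, 2, 2); (1, 1, 0, 0); (0, 3, 0, 2))


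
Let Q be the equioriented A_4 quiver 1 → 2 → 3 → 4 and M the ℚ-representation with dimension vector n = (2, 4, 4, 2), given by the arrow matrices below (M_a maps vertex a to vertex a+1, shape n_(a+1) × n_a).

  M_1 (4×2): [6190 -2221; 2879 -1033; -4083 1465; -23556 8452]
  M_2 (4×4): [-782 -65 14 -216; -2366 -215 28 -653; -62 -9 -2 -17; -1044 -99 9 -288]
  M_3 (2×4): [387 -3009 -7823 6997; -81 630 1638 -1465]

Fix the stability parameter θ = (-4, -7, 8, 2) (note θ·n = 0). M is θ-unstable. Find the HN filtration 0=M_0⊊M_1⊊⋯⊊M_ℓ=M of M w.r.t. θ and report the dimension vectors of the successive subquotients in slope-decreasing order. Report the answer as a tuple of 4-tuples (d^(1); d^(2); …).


Barcode: M ≅ I[1,2], I[1,4], I[2,3]^2, I[3,4]. HN layers by μ_θ (4 steps, strictly decreasing):
  μ^(1)=8; μ^(2)=5; μ^(3)=-11/2; μ^(4)=-7

((0, 0, 2, 0); (0, 0, 2, 2); (2, 2, 0, 0); (0, 2, 0, 0))


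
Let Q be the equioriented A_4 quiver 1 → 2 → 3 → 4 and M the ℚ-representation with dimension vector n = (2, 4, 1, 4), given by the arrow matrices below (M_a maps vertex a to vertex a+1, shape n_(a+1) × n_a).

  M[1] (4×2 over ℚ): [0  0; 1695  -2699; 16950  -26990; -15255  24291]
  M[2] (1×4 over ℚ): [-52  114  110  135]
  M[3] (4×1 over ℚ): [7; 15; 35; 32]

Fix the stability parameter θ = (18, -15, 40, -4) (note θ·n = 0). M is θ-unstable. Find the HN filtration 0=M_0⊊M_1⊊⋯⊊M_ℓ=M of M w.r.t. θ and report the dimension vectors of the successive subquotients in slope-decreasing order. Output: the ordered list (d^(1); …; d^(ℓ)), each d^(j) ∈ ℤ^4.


Interval decomposition of M: I[1,1], I[1,4], I[2,2]^3, I[4,4]^3.
HN type (ℓ=4): μ^(1)=18; μ^(2)=3/2; μ^(3)=-4; μ^(4)=-15

((1, 0, 1, 1); (1, 1, 0, 0); (0, 0, 0, 3); (0, 3, 0, 0))


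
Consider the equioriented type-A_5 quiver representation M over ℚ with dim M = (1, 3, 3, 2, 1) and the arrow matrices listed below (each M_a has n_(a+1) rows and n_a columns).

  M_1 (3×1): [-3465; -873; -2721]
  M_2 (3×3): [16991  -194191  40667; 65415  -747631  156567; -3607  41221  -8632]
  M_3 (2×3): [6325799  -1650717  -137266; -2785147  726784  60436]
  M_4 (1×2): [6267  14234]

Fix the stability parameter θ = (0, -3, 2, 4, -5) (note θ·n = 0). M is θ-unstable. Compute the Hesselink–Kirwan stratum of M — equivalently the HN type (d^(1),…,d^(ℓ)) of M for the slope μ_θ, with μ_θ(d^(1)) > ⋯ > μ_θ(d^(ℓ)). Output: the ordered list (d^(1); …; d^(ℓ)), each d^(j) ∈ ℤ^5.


Via rank(M_{q-1}∘⋯∘M_p): M ≅ I[1,4], I[2,2], I[2,5], I[3,3].
μ_θ-semistable layers: μ^(1)=4; μ^(2)=2; μ^(3)=1/3; μ^(4)=-3/2; μ^(5)=-3

((0, 0, 0, 1, 0); (0, 0, 2, 0, 0); (0, 0, 1, 1, 1); (1, 1, 0, 0, 0); (0, 2, 0, 0, 0))


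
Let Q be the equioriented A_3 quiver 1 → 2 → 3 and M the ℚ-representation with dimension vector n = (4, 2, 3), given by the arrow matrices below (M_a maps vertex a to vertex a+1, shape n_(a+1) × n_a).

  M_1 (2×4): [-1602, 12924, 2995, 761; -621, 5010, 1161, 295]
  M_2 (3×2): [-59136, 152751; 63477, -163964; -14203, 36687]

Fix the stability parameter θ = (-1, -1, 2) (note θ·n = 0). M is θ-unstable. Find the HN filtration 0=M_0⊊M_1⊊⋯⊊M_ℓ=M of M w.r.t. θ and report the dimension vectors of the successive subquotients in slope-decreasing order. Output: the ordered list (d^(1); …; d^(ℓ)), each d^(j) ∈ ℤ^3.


Via rank(M_{q-1}∘⋯∘M_p): M ≅ I[1,1]^2, I[1,3]^2, I[3,3].
μ_θ-semistable layers: μ^(1)=2; μ^(2)=-1

((0, 0, 3); (4, 2, 0))


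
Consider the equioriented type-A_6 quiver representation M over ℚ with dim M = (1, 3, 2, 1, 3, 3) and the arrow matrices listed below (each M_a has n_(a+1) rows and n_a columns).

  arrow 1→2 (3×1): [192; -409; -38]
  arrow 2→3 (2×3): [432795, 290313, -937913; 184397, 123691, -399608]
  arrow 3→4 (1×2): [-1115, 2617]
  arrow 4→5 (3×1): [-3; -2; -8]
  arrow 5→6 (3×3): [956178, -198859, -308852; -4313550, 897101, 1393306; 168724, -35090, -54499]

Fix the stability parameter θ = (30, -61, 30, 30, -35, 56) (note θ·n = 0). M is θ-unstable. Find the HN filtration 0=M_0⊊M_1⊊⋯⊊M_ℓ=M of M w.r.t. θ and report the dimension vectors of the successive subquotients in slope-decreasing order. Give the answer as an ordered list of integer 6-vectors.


Barcode: M ≅ I[1,5], I[2,2], I[2,3], I[5,6]^2, I[6,6]. HN layers by μ_θ (6 steps, strictly decreasing):
  μ^(1)=56; μ^(2)=30; μ^(3)=25/3; μ^(4)=-31/2; μ^(5)=-35; μ^(6)=-61

((0, 0, 0, 0, 0, 3); (0, 0, 1, 0, 0, 0); (0, 0, 1, 1, 1, 0); (1, 1, 0, 0, 0, 0); (0, 0, 0, 0, 2, 0); (0, 2, 0, 0, 0, 0))


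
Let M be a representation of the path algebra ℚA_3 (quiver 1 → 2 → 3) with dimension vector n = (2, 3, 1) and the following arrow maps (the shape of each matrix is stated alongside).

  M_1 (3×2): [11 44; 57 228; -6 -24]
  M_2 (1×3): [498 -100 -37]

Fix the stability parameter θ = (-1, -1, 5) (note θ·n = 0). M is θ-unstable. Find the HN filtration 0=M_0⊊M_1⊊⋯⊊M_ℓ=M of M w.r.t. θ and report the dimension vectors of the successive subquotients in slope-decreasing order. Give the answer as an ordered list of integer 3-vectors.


Interval decomposition of M: I[1,1], I[1,2], I[2,2], I[2,3].
HN type (ℓ=2): μ^(1)=5; μ^(2)=-1

((0, 0, 1); (2, 3, 0))


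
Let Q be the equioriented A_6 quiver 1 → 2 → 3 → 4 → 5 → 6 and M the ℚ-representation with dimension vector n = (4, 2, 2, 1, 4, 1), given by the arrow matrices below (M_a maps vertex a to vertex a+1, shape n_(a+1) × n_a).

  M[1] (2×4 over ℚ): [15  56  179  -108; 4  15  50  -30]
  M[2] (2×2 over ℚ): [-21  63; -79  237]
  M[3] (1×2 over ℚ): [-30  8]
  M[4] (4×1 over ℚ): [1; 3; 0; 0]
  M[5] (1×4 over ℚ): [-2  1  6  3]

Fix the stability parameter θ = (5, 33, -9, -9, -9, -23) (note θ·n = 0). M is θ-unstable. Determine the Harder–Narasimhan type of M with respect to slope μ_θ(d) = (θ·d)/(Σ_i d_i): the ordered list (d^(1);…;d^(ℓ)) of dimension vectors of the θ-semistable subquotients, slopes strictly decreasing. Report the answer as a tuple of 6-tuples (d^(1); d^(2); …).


Interval decomposition of M: I[1,1]^2, I[1,2], I[1,6], I[3,3], I[5,5]^3.
HN type (ℓ=4): μ^(1)=33; μ^(2)=5; μ^(3)=-2; μ^(4)=-9

((0, 1, 0, 0, 0, 0); (3, 0, 0, 0, 0, 0); (1, 1, 1, 1, 1, 1); (0, 0, 1, 0, 3, 0))


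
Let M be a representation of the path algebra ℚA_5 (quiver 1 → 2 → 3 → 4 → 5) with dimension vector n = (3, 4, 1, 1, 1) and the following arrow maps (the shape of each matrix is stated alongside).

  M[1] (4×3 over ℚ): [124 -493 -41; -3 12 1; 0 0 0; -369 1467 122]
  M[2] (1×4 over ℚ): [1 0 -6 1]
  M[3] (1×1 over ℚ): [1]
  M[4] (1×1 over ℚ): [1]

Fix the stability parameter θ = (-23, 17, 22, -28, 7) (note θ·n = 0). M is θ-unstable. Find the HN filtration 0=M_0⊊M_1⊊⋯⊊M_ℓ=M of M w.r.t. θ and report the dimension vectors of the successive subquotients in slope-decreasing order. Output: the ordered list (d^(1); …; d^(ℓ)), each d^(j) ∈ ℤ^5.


Barcode: M ≅ I[1,1], I[1,2], I[1,5], I[2,2]^2. HN layers by μ_θ (4 steps, strictly decreasing):
  μ^(1)=17; μ^(2)=7; μ^(3)=11/3; μ^(4)=-23

((0, 3, 0, 0, 0); (0, 0, 0, 0, 1); (0, 1, 1, 1, 0); (3, 0, 0, 0, 0))


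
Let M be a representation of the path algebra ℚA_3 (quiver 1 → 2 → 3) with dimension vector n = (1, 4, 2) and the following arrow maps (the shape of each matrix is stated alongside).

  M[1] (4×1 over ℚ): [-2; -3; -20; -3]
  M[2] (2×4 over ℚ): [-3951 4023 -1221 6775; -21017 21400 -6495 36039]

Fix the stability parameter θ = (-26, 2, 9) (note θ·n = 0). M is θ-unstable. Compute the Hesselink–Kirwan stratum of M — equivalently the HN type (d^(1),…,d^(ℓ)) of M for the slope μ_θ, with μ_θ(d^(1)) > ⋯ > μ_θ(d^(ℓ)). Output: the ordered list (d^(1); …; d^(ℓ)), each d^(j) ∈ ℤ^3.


Via rank(M_{q-1}∘⋯∘M_p): M ≅ I[1,3], I[2,2]^2, I[2,3].
μ_θ-semistable layers: μ^(1)=9; μ^(2)=2; μ^(3)=-26

((0, 0, 2); (0, 4, 0); (1, 0, 0))


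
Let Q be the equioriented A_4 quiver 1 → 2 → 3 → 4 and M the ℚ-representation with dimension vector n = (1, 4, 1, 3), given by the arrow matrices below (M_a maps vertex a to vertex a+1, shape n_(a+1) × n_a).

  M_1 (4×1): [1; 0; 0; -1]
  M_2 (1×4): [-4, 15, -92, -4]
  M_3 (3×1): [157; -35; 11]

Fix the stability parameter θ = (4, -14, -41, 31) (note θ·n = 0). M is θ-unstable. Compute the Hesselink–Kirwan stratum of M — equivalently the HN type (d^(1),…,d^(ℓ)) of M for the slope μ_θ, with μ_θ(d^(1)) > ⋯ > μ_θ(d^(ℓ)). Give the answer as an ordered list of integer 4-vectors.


Via rank(M_{q-1}∘⋯∘M_p): M ≅ I[1,2], I[2,2]^2, I[2,4], I[4,4]^2.
μ_θ-semistable layers: μ^(1)=31; μ^(2)=-5; μ^(3)=-14; μ^(4)=-55/2

((0, 0, 0, 3); (1, 1, 0, 0); (0, 2, 0, 0); (0, 1, 1, 0))


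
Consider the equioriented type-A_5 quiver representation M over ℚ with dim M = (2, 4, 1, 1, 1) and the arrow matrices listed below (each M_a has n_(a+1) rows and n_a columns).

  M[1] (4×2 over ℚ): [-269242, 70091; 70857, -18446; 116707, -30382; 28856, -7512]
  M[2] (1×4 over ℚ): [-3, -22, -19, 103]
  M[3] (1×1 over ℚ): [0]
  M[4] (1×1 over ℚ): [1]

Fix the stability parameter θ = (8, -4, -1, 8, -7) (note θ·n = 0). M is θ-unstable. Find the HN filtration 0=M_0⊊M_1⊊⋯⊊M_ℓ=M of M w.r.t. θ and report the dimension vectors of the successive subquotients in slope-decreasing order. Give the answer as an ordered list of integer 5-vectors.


Interval decomposition of M: I[1,2], I[1,3], I[2,2]^2, I[4,5].
HN type (ℓ=4): μ^(1)=2; μ^(2)=1; μ^(3)=1/2; μ^(4)=-4

((1, 1, 0, 0, 0); (1, 1, 1, 0, 0); (0, 0, 0, 1, 1); (0, 2, 0, 0, 0))


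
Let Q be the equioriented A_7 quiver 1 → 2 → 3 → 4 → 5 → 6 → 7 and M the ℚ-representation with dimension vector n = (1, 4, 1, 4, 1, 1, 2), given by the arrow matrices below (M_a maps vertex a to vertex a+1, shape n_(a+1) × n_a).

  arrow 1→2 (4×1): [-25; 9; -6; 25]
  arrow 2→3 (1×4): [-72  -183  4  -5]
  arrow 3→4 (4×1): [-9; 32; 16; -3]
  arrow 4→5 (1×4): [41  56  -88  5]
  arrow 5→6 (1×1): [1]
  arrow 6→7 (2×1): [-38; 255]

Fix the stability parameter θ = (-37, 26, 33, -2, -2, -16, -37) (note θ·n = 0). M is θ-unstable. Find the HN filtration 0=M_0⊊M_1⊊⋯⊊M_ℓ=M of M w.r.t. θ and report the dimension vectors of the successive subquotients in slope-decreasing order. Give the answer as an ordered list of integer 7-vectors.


Via rank(M_{q-1}∘⋯∘M_p): M ≅ I[1,4], I[2,2]^3, I[4,4]^2, I[4,7], I[7,7].
μ_θ-semistable layers: μ^(1)=26; μ^(2)=19; μ^(3)=-2; μ^(4)=-57/4; μ^(5)=-37

((0, 3, 0, 0, 0, 0, 0); (0, 1, 1, 1, 0, 0, 0); (0, 0, 0, 2, 0, 0, 0); (0, 0, 0, 1, 1, 1, 1); (1, 0, 0, 0, 0, 0, 1))


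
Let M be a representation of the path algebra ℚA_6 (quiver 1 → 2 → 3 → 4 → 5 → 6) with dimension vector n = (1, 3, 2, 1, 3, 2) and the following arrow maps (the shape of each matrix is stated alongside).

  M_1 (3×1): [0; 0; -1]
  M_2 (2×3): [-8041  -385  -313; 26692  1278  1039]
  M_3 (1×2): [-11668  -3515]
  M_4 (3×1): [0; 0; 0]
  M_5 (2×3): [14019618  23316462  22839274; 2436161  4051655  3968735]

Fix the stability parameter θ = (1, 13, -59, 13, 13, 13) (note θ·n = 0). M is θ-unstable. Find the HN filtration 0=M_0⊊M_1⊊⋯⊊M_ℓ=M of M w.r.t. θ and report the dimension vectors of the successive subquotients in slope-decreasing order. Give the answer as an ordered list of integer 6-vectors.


Via rank(M_{q-1}∘⋯∘M_p): M ≅ I[1,4], I[2,2], I[2,3], I[5,5], I[5,6]^2.
μ_θ-semistable layers: μ^(1)=13; μ^(2)=-15; μ^(3)=-23

((0, 1, 0, 1, 3, 2); (1, 1, 1, 0, 0, 0); (0, 1, 1, 0, 0, 0))


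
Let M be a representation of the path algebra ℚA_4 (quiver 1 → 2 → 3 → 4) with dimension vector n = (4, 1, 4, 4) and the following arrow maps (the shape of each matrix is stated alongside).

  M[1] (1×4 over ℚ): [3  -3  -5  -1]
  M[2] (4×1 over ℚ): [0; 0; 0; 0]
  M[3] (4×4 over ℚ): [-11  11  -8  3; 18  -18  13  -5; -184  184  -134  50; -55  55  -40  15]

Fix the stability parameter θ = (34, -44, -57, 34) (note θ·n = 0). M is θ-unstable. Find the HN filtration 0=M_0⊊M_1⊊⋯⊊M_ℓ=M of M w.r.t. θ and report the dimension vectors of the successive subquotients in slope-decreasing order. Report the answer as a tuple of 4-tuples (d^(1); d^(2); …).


Interval decomposition of M: I[1,1]^3, I[1,2], I[3,3]^2, I[3,4]^2, I[4,4]^2.
HN type (ℓ=3): μ^(1)=34; μ^(2)=-5; μ^(3)=-57

((3, 0, 0, 4); (1, 1, 0, 0); (0, 0, 4, 0))


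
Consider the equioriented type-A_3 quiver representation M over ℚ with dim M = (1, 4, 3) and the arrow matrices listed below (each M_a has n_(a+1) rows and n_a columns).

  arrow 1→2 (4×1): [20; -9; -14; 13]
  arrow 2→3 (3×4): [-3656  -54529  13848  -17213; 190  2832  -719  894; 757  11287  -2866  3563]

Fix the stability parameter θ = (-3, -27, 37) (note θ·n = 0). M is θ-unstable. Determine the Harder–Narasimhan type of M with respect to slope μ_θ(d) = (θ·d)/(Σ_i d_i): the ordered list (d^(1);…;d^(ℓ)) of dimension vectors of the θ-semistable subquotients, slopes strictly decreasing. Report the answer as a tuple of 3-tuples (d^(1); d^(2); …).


Interval decomposition of M: I[1,2], I[2,3]^3.
HN type (ℓ=3): μ^(1)=37; μ^(2)=-15; μ^(3)=-27

((0, 0, 3); (1, 1, 0); (0, 3, 0))


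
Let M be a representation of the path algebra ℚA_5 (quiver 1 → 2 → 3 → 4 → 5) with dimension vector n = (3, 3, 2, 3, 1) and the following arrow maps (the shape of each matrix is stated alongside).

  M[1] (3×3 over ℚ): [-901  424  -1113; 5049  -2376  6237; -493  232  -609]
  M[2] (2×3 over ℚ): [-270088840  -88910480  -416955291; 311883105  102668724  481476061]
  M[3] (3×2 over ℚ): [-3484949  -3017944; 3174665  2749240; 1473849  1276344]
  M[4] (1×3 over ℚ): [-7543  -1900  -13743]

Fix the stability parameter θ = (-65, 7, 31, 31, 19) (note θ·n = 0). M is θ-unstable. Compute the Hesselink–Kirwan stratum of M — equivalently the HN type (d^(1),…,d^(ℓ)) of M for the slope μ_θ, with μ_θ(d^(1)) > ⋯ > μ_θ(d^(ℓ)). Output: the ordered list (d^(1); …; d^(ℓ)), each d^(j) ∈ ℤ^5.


Via rank(M_{q-1}∘⋯∘M_p): M ≅ I[1,1]^2, I[1,4], I[2,2], I[2,3], I[4,4], I[4,5].
μ_θ-semistable layers: μ^(1)=31; μ^(2)=25; μ^(3)=7; μ^(4)=-65

((0, 0, 2, 2, 0); (0, 0, 0, 1, 1); (0, 3, 0, 0, 0); (3, 0, 0, 0, 0))


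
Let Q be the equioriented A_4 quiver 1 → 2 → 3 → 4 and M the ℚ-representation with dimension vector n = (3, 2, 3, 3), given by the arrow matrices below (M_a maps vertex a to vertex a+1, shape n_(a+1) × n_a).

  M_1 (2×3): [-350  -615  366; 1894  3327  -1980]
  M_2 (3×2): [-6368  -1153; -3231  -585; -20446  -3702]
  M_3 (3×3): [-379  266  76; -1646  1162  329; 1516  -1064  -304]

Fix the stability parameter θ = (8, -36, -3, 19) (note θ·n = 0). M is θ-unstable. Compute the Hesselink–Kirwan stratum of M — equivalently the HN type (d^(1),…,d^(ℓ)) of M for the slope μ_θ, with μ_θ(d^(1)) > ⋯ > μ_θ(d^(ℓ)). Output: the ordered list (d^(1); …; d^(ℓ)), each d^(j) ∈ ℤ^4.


Interval decomposition of M: I[1,1], I[1,3], I[1,4], I[3,4], I[4,4].
HN type (ℓ=4): μ^(1)=19; μ^(2)=8; μ^(3)=-3; μ^(4)=-14

((0, 0, 0, 3); (1, 0, 0, 0); (0, 0, 3, 0); (2, 2, 0, 0))


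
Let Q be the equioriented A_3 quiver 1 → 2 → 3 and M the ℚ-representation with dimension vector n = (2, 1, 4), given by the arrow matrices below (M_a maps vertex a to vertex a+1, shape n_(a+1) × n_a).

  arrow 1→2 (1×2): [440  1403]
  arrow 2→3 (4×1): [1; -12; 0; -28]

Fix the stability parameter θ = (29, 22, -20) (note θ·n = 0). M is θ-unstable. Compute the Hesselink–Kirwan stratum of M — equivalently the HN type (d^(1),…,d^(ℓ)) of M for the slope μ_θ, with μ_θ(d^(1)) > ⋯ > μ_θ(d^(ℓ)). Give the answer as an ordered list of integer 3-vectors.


Interval decomposition of M: I[1,1], I[1,3], I[3,3]^3.
HN type (ℓ=3): μ^(1)=29; μ^(2)=31/3; μ^(3)=-20

((1, 0, 0); (1, 1, 1); (0, 0, 3))


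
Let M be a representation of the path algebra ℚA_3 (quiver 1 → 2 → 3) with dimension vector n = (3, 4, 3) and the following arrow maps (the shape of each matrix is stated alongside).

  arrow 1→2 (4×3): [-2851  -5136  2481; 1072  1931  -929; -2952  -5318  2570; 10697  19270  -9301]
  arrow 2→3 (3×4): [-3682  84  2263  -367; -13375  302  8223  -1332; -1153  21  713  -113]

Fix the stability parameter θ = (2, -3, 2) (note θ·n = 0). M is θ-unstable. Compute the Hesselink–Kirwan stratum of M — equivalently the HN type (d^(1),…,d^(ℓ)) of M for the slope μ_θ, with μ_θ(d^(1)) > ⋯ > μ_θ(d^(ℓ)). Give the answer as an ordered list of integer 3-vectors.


Barcode: M ≅ I[1,1], I[1,3]^2, I[2,2], I[2,3]. HN layers by μ_θ (3 steps, strictly decreasing):
  μ^(1)=2; μ^(2)=-1/2; μ^(3)=-3

((1, 0, 3); (2, 2, 0); (0, 2, 0))


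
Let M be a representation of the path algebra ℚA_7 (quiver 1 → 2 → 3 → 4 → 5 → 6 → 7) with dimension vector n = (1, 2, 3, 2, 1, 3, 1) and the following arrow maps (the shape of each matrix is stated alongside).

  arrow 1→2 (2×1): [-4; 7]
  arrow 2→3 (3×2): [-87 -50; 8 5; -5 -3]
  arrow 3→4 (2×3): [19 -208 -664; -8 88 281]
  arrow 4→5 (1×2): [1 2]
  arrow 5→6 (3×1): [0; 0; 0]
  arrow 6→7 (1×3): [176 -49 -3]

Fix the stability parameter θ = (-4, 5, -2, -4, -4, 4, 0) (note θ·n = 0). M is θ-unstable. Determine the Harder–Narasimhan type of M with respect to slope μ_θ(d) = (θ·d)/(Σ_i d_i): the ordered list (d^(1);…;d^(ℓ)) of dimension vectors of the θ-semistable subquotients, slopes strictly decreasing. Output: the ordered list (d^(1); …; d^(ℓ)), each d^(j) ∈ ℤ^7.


Via rank(M_{q-1}∘⋯∘M_p): M ≅ I[1,4], I[2,5], I[3,3], I[6,6]^2, I[6,7].
μ_θ-semistable layers: μ^(1)=4; μ^(2)=2; μ^(3)=-1/3; μ^(4)=-5/4; μ^(5)=-2; μ^(6)=-4

((0, 0, 0, 0, 0, 2, 0); (0, 0, 0, 0, 0, 1, 1); (0, 1, 1, 1, 0, 0, 0); (0, 1, 1, 1, 1, 0, 0); (0, 0, 1, 0, 0, 0, 0); (1, 0, 0, 0, 0, 0, 0))


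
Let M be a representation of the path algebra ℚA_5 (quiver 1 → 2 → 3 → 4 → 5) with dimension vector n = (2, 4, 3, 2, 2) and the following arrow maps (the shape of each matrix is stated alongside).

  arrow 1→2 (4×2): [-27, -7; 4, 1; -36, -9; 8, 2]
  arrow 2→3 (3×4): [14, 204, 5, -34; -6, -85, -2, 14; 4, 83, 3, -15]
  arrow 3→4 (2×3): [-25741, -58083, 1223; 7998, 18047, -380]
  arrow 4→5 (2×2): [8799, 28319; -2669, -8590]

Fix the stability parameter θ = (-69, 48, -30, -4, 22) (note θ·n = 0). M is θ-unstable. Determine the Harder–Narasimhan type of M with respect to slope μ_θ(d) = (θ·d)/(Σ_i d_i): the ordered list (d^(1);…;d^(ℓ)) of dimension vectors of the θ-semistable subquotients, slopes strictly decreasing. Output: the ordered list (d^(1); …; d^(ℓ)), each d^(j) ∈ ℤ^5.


Barcode: M ≅ I[1,2], I[1,5], I[2,3], I[2,5]. HN layers by μ_θ (5 steps, strictly decreasing):
  μ^(1)=48; μ^(2)=22; μ^(3)=9; μ^(4)=14/3; μ^(5)=-69

((0, 1, 0, 0, 0); (0, 0, 0, 0, 2); (0, 1, 1, 0, 0); (0, 2, 2, 2, 0); (2, 0, 0, 0, 0))


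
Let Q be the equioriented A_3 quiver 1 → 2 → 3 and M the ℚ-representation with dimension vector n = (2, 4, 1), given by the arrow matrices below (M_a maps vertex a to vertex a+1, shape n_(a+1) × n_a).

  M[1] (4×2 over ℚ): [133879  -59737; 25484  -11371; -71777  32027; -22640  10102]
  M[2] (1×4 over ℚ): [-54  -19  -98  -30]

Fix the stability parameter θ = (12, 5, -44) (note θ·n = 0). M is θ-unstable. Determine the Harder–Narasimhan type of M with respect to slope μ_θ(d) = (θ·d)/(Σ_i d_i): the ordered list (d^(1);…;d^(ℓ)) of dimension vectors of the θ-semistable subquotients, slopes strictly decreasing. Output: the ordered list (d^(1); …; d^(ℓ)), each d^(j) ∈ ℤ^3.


Interval decomposition of M: I[1,2], I[1,3], I[2,2]^2.
HN type (ℓ=3): μ^(1)=17/2; μ^(2)=5; μ^(3)=-9

((1, 1, 0); (0, 2, 0); (1, 1, 1))


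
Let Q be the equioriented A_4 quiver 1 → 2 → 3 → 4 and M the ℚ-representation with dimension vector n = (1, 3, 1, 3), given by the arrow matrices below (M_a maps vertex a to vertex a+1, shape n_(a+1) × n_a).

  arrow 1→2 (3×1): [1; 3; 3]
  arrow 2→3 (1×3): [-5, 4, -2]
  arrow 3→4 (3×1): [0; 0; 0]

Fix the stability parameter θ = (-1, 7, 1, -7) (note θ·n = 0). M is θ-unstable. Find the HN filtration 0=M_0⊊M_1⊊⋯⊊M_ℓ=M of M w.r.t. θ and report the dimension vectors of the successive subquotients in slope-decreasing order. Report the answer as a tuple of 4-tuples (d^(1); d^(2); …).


Via rank(M_{q-1}∘⋯∘M_p): M ≅ I[1,3], I[2,2]^2, I[4,4]^3.
μ_θ-semistable layers: μ^(1)=7; μ^(2)=4; μ^(3)=-1; μ^(4)=-7

((0, 2, 0, 0); (0, 1, 1, 0); (1, 0, 0, 0); (0, 0, 0, 3))


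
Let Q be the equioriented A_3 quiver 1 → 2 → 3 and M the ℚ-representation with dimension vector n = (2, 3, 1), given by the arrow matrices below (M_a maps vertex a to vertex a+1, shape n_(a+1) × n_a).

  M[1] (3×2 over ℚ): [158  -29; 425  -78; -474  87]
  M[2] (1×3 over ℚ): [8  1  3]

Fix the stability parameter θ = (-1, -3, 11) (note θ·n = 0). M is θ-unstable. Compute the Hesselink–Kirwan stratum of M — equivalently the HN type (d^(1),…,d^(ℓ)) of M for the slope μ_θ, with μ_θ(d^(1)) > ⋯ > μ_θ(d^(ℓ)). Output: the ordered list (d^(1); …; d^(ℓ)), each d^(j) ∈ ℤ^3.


Barcode: M ≅ I[1,2], I[1,3], I[2,2]. HN layers by μ_θ (3 steps, strictly decreasing):
  μ^(1)=11; μ^(2)=-2; μ^(3)=-3

((0, 0, 1); (2, 2, 0); (0, 1, 0))


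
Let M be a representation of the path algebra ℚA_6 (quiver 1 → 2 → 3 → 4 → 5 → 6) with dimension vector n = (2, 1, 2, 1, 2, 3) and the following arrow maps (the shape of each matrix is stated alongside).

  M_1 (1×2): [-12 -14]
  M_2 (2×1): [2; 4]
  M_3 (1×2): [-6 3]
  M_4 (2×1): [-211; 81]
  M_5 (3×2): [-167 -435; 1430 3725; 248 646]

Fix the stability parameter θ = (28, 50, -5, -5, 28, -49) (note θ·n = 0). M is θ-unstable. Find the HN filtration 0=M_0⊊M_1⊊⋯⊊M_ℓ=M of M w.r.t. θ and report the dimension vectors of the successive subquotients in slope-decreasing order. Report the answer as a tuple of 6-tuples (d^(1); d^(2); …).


Interval decomposition of M: I[1,1], I[1,3], I[3,6], I[5,6], I[6,6].
HN type (ℓ=5): μ^(1)=28; μ^(2)=73/3; μ^(3)=-31/4; μ^(4)=-21/2; μ^(5)=-49

((1, 0, 0, 0, 0, 0); (1, 1, 1, 0, 0, 0); (0, 0, 1, 1, 1, 1); (0, 0, 0, 0, 1, 1); (0, 0, 0, 0, 0, 1))


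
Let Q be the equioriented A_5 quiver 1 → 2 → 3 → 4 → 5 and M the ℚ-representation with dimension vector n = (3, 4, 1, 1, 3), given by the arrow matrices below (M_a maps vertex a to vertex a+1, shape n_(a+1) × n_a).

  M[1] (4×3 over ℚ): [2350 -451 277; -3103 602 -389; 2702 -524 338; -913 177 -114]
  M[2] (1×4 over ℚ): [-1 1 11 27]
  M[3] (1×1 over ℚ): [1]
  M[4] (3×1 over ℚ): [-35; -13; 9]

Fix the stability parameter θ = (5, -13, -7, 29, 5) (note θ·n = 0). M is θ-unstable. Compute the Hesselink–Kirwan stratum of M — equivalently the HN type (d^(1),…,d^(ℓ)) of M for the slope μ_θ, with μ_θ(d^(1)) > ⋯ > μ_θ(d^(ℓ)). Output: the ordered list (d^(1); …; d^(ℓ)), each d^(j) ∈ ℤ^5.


Via rank(M_{q-1}∘⋯∘M_p): M ≅ I[1,1], I[1,2], I[1,5], I[2,2]^2, I[5,5]^2.
μ_θ-semistable layers: μ^(1)=17; μ^(2)=5; μ^(3)=-4; μ^(4)=-5; μ^(5)=-13

((0, 0, 0, 1, 1); (1, 0, 0, 0, 2); (1, 1, 0, 0, 0); (1, 1, 1, 0, 0); (0, 2, 0, 0, 0))


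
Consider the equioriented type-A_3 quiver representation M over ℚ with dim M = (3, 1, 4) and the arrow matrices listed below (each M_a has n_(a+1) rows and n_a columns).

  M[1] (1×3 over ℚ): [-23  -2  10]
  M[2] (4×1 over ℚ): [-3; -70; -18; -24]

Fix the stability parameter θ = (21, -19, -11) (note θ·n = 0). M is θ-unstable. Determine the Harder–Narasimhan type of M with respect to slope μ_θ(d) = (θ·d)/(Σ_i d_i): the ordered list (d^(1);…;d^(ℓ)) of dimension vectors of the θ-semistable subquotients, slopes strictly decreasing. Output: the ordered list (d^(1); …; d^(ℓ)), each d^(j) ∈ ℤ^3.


Via rank(M_{q-1}∘⋯∘M_p): M ≅ I[1,1]^2, I[1,3], I[3,3]^3.
μ_θ-semistable layers: μ^(1)=21; μ^(2)=-3; μ^(3)=-11

((2, 0, 0); (1, 1, 1); (0, 0, 3))


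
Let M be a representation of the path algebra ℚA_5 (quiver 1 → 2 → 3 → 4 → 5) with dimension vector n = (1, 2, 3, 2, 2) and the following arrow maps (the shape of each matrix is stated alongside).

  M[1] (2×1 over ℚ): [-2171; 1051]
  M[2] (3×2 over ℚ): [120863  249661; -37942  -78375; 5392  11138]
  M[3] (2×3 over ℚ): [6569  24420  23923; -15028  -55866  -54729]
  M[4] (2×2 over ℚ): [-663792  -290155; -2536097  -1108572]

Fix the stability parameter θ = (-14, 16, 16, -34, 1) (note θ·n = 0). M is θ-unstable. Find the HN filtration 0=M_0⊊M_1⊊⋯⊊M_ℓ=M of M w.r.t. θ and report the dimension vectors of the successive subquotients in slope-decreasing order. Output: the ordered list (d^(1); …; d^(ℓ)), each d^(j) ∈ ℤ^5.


Via rank(M_{q-1}∘⋯∘M_p): M ≅ I[1,3], I[2,5], I[3,5].
μ_θ-semistable layers: μ^(1)=16; μ^(2)=1; μ^(3)=-2/3; μ^(4)=-9; μ^(5)=-14

((0, 1, 1, 0, 0); (0, 0, 0, 0, 2); (0, 1, 1, 1, 0); (0, 0, 1, 1, 0); (1, 0, 0, 0, 0))


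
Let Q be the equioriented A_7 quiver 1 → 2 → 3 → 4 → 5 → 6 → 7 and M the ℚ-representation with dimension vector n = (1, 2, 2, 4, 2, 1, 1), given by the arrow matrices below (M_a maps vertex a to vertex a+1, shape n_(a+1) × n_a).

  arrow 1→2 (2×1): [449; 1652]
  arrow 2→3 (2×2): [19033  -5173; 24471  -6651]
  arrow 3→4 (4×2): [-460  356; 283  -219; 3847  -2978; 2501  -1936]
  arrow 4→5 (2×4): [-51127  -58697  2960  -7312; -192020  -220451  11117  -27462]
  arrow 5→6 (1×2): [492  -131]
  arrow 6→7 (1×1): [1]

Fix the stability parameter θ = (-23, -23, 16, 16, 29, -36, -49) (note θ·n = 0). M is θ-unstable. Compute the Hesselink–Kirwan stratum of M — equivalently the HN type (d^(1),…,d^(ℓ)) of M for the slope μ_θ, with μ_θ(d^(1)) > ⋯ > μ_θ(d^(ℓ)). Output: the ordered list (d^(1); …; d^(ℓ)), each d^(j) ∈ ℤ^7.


Via rank(M_{q-1}∘⋯∘M_p): M ≅ I[1,7], I[2,2], I[3,5], I[4,4]^2.
μ_θ-semistable layers: μ^(1)=29; μ^(2)=16; μ^(3)=-24/5; μ^(4)=-23

((0, 0, 0, 0, 1, 0, 0); (0, 0, 1, 3, 0, 0, 0); (0, 0, 1, 1, 1, 1, 1); (1, 2, 0, 0, 0, 0, 0))


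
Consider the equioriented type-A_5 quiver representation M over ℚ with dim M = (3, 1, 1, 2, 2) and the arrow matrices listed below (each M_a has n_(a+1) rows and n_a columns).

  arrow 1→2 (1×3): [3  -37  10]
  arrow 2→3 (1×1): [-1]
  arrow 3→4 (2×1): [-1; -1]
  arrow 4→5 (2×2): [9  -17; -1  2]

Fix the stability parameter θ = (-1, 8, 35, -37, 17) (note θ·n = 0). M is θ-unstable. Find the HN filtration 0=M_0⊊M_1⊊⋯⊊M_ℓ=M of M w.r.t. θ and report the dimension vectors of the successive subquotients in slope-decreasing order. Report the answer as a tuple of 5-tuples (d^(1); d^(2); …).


Barcode: M ≅ I[1,1]^2, I[1,5], I[4,5]. HN layers by μ_θ (4 steps, strictly decreasing):
  μ^(1)=17; μ^(2)=2; μ^(3)=-1; μ^(4)=-37

((0, 0, 0, 0, 2); (0, 1, 1, 1, 0); (3, 0, 0, 0, 0); (0, 0, 0, 1, 0))


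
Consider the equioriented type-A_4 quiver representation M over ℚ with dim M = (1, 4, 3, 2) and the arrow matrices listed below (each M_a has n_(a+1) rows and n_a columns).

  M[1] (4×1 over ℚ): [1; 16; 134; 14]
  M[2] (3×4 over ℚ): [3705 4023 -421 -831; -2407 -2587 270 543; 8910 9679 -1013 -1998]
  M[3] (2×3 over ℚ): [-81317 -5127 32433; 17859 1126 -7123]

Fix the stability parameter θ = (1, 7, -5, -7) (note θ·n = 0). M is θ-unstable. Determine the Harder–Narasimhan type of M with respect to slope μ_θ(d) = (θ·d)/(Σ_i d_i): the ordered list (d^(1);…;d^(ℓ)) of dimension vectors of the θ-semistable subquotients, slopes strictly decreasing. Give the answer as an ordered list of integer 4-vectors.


Via rank(M_{q-1}∘⋯∘M_p): M ≅ I[1,4], I[2,2], I[2,3], I[2,4].
μ_θ-semistable layers: μ^(1)=7; μ^(2)=1; μ^(3)=-1; μ^(4)=-5/3

((0, 1, 0, 0); (0, 1, 1, 0); (1, 1, 1, 1); (0, 1, 1, 1))


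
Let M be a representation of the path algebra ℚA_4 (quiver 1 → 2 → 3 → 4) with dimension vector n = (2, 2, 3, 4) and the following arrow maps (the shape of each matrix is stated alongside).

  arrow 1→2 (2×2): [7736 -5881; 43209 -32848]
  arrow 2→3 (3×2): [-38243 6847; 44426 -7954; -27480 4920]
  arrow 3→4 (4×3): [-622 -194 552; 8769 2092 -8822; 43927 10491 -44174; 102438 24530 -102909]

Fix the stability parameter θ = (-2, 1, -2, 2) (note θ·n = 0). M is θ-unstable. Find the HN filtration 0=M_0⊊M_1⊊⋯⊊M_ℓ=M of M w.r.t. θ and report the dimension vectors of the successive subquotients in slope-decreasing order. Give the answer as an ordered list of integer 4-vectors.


Interval decomposition of M: I[1,2], I[1,4], I[3,4]^2, I[4,4].
HN type (ℓ=4): μ^(1)=2; μ^(2)=1; μ^(3)=-1/2; μ^(4)=-2

((0, 0, 0, 4); (0, 1, 0, 0); (0, 1, 1, 0); (2, 0, 2, 0))


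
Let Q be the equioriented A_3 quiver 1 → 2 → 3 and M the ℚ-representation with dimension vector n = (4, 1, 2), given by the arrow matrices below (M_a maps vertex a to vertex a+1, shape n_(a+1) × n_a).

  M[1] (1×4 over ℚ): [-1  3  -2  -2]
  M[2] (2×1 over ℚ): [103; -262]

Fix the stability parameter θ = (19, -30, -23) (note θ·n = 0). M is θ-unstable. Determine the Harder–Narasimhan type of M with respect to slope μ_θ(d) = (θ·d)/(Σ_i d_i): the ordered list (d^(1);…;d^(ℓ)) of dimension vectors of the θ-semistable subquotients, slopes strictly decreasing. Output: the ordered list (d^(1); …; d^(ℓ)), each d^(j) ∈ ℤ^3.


Via rank(M_{q-1}∘⋯∘M_p): M ≅ I[1,1]^3, I[1,3], I[3,3].
μ_θ-semistable layers: μ^(1)=19; μ^(2)=-34/3; μ^(3)=-23

((3, 0, 0); (1, 1, 1); (0, 0, 1))


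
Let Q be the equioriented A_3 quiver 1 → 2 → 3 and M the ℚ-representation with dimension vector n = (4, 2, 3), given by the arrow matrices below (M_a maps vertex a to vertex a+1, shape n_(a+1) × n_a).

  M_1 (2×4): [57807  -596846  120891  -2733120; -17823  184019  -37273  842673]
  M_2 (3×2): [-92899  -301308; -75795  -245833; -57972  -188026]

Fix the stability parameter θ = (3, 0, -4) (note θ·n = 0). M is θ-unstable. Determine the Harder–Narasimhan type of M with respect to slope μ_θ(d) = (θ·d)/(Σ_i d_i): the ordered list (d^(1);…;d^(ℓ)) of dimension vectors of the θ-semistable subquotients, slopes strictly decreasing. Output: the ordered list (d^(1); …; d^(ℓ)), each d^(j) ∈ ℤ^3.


Interval decomposition of M: I[1,1]^2, I[1,3]^2, I[3,3].
HN type (ℓ=3): μ^(1)=3; μ^(2)=-1/3; μ^(3)=-4

((2, 0, 0); (2, 2, 2); (0, 0, 1))


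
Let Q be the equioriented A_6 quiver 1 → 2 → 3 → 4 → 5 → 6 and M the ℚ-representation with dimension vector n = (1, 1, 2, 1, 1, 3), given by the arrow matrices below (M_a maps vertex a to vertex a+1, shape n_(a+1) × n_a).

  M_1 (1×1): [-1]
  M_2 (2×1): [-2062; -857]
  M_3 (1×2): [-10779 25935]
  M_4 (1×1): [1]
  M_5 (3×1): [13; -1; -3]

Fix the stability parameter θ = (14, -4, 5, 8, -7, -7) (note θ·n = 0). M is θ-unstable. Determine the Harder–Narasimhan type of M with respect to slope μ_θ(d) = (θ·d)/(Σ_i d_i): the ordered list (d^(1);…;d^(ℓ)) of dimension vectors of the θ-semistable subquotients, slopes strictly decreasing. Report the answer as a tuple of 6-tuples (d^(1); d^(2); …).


Via rank(M_{q-1}∘⋯∘M_p): M ≅ I[1,6], I[3,3], I[6,6]^2.
μ_θ-semistable layers: μ^(1)=5; μ^(2)=3/2; μ^(3)=-7

((0, 0, 1, 0, 0, 0); (1, 1, 1, 1, 1, 1); (0, 0, 0, 0, 0, 2))


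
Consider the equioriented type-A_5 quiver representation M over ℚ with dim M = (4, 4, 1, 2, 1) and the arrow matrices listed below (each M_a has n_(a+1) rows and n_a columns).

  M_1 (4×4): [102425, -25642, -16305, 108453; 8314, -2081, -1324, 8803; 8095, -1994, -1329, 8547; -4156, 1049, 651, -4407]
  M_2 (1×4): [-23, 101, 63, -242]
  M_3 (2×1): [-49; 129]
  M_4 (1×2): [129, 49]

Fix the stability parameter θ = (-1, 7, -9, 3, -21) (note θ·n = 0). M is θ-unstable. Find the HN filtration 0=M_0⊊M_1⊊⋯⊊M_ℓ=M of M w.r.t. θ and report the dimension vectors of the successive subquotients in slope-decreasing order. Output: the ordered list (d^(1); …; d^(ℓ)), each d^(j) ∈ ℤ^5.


Via rank(M_{q-1}∘⋯∘M_p): M ≅ I[1,1], I[1,2]^2, I[1,4], I[2,2], I[4,5].
μ_θ-semistable layers: μ^(1)=7; μ^(2)=3; μ^(3)=-1; μ^(4)=-9

((0, 3, 0, 0, 0); (0, 0, 0, 1, 0); (4, 1, 1, 0, 0); (0, 0, 0, 1, 1))


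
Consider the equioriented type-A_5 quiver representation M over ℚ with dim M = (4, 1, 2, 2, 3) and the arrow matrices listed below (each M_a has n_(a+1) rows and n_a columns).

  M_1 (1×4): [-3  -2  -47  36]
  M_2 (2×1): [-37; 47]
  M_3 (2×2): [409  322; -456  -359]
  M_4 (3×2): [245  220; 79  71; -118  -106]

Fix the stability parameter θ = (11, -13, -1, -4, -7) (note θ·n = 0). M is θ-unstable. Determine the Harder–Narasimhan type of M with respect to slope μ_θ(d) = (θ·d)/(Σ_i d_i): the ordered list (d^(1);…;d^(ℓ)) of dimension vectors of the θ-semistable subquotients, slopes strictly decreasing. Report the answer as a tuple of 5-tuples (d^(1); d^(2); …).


Via rank(M_{q-1}∘⋯∘M_p): M ≅ I[1,1]^3, I[1,5], I[3,5], I[5,5].
μ_θ-semistable layers: μ^(1)=11; μ^(2)=-14/5; μ^(3)=-4; μ^(4)=-7

((3, 0, 0, 0, 0); (1, 1, 1, 1, 1); (0, 0, 1, 1, 1); (0, 0, 0, 0, 1))


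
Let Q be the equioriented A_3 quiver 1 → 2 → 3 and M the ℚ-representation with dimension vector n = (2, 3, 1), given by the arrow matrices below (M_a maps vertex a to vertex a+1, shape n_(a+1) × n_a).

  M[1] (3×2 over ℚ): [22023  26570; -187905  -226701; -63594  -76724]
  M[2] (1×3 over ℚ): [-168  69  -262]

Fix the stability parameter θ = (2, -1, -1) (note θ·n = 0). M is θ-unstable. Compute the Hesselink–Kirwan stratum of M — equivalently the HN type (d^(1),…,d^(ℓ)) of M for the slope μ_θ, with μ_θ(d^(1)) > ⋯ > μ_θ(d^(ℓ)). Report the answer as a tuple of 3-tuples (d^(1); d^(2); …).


Barcode: M ≅ I[1,2], I[1,3], I[2,2]. HN layers by μ_θ (3 steps, strictly decreasing):
  μ^(1)=1/2; μ^(2)=0; μ^(3)=-1

((1, 1, 0); (1, 1, 1); (0, 1, 0))


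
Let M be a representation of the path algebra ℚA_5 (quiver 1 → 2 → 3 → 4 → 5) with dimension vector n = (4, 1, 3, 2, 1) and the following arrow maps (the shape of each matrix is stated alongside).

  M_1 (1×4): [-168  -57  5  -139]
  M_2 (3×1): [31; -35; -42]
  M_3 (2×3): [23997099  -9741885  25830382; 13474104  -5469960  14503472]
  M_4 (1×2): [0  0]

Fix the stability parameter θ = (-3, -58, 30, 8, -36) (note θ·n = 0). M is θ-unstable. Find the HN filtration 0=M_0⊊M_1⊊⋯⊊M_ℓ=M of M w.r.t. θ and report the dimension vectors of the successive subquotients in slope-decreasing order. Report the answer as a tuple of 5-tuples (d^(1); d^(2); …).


Barcode: M ≅ I[1,1]^3, I[1,3], I[3,3], I[3,4], I[4,4], I[5,5]. HN layers by μ_θ (6 steps, strictly decreasing):
  μ^(1)=30; μ^(2)=19; μ^(3)=8; μ^(4)=-3; μ^(5)=-61/2; μ^(6)=-36

((0, 0, 2, 0, 0); (0, 0, 1, 1, 0); (0, 0, 0, 1, 0); (3, 0, 0, 0, 0); (1, 1, 0, 0, 0); (0, 0, 0, 0, 1))


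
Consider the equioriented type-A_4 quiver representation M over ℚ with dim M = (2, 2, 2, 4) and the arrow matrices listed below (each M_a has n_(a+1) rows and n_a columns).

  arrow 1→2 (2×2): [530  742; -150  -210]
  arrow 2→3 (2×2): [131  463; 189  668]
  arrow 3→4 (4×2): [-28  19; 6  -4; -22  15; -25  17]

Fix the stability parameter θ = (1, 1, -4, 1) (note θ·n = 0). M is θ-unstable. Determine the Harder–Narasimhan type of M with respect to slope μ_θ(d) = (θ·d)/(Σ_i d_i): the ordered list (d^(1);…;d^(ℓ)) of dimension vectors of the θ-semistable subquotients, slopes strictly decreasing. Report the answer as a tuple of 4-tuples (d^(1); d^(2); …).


Interval decomposition of M: I[1,1], I[1,4], I[2,4], I[4,4]^2.
HN type (ℓ=3): μ^(1)=1; μ^(2)=-2/3; μ^(3)=-3/2

((1, 0, 0, 4); (1, 1, 1, 0); (0, 1, 1, 0))


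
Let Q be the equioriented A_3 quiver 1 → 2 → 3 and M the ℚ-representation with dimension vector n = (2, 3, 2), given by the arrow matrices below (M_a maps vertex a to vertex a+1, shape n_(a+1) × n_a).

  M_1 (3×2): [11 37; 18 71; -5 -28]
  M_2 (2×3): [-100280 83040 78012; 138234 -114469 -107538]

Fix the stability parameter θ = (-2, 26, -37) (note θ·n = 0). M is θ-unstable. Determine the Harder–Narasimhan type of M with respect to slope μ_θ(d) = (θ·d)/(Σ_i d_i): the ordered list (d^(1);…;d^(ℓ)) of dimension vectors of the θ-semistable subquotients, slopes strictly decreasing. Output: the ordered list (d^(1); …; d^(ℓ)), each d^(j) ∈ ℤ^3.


Via rank(M_{q-1}∘⋯∘M_p): M ≅ I[1,3]^2, I[2,2].
μ_θ-semistable layers: μ^(1)=26; μ^(2)=-13/3

((0, 1, 0); (2, 2, 2))


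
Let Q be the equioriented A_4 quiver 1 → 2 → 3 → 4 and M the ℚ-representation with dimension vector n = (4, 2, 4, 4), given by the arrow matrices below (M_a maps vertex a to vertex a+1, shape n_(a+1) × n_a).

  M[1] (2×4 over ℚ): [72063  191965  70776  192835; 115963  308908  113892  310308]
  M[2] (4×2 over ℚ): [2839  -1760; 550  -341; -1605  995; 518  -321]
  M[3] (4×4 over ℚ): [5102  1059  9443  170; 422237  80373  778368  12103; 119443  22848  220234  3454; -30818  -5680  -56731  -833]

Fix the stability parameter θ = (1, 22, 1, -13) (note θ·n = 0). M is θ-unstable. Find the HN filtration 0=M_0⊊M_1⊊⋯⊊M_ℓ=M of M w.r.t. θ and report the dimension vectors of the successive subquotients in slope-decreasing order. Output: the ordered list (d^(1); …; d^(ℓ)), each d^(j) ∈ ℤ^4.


Barcode: M ≅ I[1,1]^2, I[1,3], I[1,4], I[3,4]^2, I[4,4]. HN layers by μ_θ (5 steps, strictly decreasing):
  μ^(1)=23/2; μ^(2)=10/3; μ^(3)=1; μ^(4)=-6; μ^(5)=-13

((0, 1, 1, 0); (0, 1, 1, 1); (4, 0, 0, 0); (0, 0, 2, 2); (0, 0, 0, 1))


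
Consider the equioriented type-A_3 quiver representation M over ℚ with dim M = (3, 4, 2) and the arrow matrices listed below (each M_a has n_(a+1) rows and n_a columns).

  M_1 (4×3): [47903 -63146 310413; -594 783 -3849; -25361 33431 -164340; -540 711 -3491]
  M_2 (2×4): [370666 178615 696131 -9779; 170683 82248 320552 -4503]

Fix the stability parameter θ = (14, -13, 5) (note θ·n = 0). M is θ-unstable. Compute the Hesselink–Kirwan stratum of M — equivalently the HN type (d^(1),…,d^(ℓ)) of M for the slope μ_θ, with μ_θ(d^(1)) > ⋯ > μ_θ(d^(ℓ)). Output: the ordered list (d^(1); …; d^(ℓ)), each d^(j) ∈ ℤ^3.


Via rank(M_{q-1}∘⋯∘M_p): M ≅ I[1,1], I[1,3]^2, I[2,2]^2.
μ_θ-semistable layers: μ^(1)=14; μ^(2)=5; μ^(3)=1/2; μ^(4)=-13

((1, 0, 0); (0, 0, 2); (2, 2, 0); (0, 2, 0))


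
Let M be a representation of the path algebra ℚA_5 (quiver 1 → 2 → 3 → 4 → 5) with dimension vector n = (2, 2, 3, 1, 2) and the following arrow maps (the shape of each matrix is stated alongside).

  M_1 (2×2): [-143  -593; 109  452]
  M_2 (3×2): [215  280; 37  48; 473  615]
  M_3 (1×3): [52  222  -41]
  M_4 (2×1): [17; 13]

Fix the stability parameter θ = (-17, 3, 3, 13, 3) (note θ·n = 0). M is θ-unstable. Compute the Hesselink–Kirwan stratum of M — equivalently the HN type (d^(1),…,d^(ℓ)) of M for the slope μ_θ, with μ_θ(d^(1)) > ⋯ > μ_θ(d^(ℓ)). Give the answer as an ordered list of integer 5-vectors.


Interval decomposition of M: I[1,3], I[1,5], I[3,3], I[5,5].
HN type (ℓ=3): μ^(1)=8; μ^(2)=3; μ^(3)=-17

((0, 0, 0, 1, 1); (0, 2, 3, 0, 1); (2, 0, 0, 0, 0))
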